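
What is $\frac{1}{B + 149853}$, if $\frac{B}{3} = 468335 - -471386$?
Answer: $\frac{1}{2969016} \approx 3.3681 \cdot 10^{-7}$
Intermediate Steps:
$B = 2819163$ ($B = 3 \left(468335 - -471386\right) = 3 \left(468335 + 471386\right) = 3 \cdot 939721 = 2819163$)
$\frac{1}{B + 149853} = \frac{1}{2819163 + 149853} = \frac{1}{2969016}$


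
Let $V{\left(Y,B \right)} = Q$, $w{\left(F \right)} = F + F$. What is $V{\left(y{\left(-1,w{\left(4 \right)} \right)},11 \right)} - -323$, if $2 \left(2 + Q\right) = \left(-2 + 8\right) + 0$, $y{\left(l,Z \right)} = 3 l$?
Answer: $324$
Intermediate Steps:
$w{\left(F \right)} = 2 F$
$Q = 1$ ($Q = -2 + \frac{\left(-2 + 8\right) + 0}{2} = -2 + \frac{6 + 0}{2} = -2 + \frac{1}{2} \cdot 6 = -2 + 3 = 1$)
$V{\left(Y,B \right)} = 1$
$V{\left(y{\left(-1,w{\left(4 \right)} \right)},11 \right)} - -323 = 1 - -323 = 1 + 323 = 324$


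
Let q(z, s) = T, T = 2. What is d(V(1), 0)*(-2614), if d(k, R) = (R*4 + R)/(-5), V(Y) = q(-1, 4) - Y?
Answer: 0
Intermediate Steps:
q(z, s) = 2
V(Y) = 2 - Y
d(k, R) = -R (d(k, R) = (4*R + R)*(-1/5) = (5*R)*(-1/5) = -R)
d(V(1), 0)*(-2614) = -1*0*(-2614) = 0*(-2614) = 0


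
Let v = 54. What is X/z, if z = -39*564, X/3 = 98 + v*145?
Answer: -1982/1833 ≈ -1.0813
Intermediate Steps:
X = 23784 (X = 3*(98 + 54*145) = 3*(98 + 7830) = 3*7928 = 23784)
z = -21996
X/z = 23784/(-21996) = 23784*(-1/21996) = -1982/1833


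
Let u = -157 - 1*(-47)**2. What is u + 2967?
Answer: 601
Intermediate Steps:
u = -2366 (u = -157 - 1*2209 = -157 - 2209 = -2366)
u + 2967 = -2366 + 2967 = 601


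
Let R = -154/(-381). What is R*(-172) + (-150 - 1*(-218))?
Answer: -580/381 ≈ -1.5223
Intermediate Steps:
R = 154/381 (R = -154*(-1/381) = 154/381 ≈ 0.40420)
R*(-172) + (-150 - 1*(-218)) = (154/381)*(-172) + (-150 - 1*(-218)) = -26488/381 + (-150 + 218) = -26488/381 + 68 = -580/381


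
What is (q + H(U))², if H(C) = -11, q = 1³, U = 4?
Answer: 100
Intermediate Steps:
q = 1
(q + H(U))² = (1 - 11)² = (-10)² = 100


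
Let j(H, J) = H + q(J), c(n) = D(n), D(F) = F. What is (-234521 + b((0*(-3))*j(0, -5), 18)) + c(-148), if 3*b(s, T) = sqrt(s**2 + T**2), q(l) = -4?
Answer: -234663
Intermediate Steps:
c(n) = n
j(H, J) = -4 + H (j(H, J) = H - 4 = -4 + H)
b(s, T) = sqrt(T**2 + s**2)/3 (b(s, T) = sqrt(s**2 + T**2)/3 = sqrt(T**2 + s**2)/3)
(-234521 + b((0*(-3))*j(0, -5), 18)) + c(-148) = (-234521 + sqrt(18**2 + ((0*(-3))*(-4 + 0))**2)/3) - 148 = (-234521 + sqrt(324 + (0*(-4))**2)/3) - 148 = (-234521 + sqrt(324 + 0**2)/3) - 148 = (-234521 + sqrt(324 + 0)/3) - 148 = (-234521 + sqrt(324)/3) - 148 = (-234521 + (1/3)*18) - 148 = (-234521 + 6) - 148 = -234515 - 148 = -234663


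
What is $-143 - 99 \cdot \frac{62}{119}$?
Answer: $- \frac{23155}{119} \approx -194.58$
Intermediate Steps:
$-143 - 99 \cdot \frac{62}{119} = -143 - 99 \cdot 62 \cdot \frac{1}{119} = -143 - \frac{6138}{119} = - \frac{23155}{119}$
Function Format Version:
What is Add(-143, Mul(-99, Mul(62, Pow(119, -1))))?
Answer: Rational(-23155, 119) ≈ -194.58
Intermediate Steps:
Add(-143, Mul(-99, Mul(62, Pow(119, -1)))) = Add(-143, Mul(-99, Mul(62, Rational(1, 119)))) = Add(-143, Mul(-99, Rational(62, 119))) = Add(-143, Rational(-6138, 119)) = Rational(-23155, 119)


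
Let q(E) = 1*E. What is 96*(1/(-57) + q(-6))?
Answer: -10976/19 ≈ -577.68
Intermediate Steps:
q(E) = E
96*(1/(-57) + q(-6)) = 96*(1/(-57) - 6) = 96*(-1/57 - 6) = 96*(-343/57) = -10976/19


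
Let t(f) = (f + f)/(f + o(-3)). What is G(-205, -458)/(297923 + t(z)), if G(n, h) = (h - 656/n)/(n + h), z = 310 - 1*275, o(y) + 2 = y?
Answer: 1137/493811240 ≈ 2.3025e-6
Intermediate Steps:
o(y) = -2 + y
z = 35 (z = 310 - 275 = 35)
t(f) = 2*f/(-5 + f) (t(f) = (f + f)/(f + (-2 - 3)) = (2*f)/(f - 5) = (2*f)/(-5 + f) = 2*f/(-5 + f))
G(n, h) = (h - 656/n)/(h + n)
G(-205, -458)/(297923 + t(z)) = ((-656 - 458*(-205))/((-205)*(-458 - 205)))/(297923 + 2*35/(-5 + 35)) = (-1/205*(-656 + 93890)/(-663))/(297923 + 2*35/30) = (-1/205*(-1/663)*93234)/(297923 + 2*35*(1/30)) = 758/(1105*(297923 + 7/3)) = 758/(1105*(893776/3)) = (758/1105)*(3/893776) = 1137/493811240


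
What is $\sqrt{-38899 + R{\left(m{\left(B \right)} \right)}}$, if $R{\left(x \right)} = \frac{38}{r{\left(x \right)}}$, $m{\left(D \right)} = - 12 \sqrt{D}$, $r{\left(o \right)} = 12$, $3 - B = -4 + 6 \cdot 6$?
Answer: $\frac{5 i \sqrt{56010}}{6} \approx 197.22 i$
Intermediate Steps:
$B = -29$ ($B = 3 - \left(-4 + 6 \cdot 6\right) = 3 - \left(-4 + 36\right) = 3 - 32 = -29$)
$R{\left(x \right)} = \frac{19}{6}$ ($R{\left(x \right)} = \frac{38}{12} = 38 \cdot \frac{1}{12} = \frac{19}{6}$)
$\sqrt{-38899 + R{\left(m{\left(B \right)} \right)}} = \sqrt{-38899 + \frac{19}{6}} = \sqrt{- \frac{233375}{6}} = \frac{5 i \sqrt{56010}}{6}$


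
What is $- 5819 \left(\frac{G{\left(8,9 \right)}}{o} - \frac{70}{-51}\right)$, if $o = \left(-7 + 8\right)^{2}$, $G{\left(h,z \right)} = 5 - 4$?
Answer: $- \frac{704099}{51} \approx -13806.0$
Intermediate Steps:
$G{\left(h,z \right)} = 1$
$o = 1$ ($o = 1^{2} = 1$)
$- 5819 \left(\frac{G{\left(8,9 \right)}}{o} - \frac{70}{-51}\right) = - 5819 \left(1 \cdot 1^{-1} - \frac{70}{-51}\right) = - 5819 \left(1 \cdot 1 - - \frac{70}{51}\right) = - 5819 \left(1 + \frac{70}{51}\right) = \left(-5819\right) \frac{121}{51} = - \frac{704099}{51}$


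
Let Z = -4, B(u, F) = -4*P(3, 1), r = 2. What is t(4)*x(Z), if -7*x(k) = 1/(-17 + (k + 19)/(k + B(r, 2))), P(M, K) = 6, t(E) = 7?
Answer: 28/491 ≈ 0.057027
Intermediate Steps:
B(u, F) = -24 (B(u, F) = -4*6 = -24)
x(k) = -1/(7*(-17 + (19 + k)/(-24 + k))) (x(k) = -1/(7*(-17 + (k + 19)/(k - 24))) = -1/(7*(-17 + (19 + k)/(-24 + k))))
t(4)*x(Z) = 7*((-24 - 4)/(7*(-427 + 16*(-4)))) = 7*((⅐)*(-28)/(-427 - 64)) = 7*((⅐)*(-28)/(-491)) = 7*((⅐)*(-1/491)*(-28)) = 7*(4/491) = 28/491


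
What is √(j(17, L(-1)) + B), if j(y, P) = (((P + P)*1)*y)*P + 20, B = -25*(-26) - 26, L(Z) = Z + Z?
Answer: 2*√195 ≈ 27.928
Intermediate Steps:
L(Z) = 2*Z
B = 624 (B = 650 - 26 = 624)
j(y, P) = 20 + 2*y*P² (j(y, P) = (((2*P)*1)*y)*P + 20 = ((2*P)*y)*P + 20 = (2*P*y)*P + 20 = 2*y*P² + 20 = 20 + 2*y*P²)
√(j(17, L(-1)) + B) = √((20 + 2*17*(2*(-1))²) + 624) = √((20 + 2*17*(-2)²) + 624) = √((20 + 2*17*4) + 624) = √((20 + 136) + 624) = √(156 + 624) = √780 = 2*√195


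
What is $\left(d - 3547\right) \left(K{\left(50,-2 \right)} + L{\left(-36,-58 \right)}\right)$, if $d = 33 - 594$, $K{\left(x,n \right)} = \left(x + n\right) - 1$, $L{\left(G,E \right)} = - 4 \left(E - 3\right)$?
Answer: $-1195428$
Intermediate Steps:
$L{\left(G,E \right)} = 12 - 4 E$ ($L{\left(G,E \right)} = - 4 \left(-3 + E\right) = 12 - 4 E$)
$K{\left(x,n \right)} = -1 + n + x$ ($K{\left(x,n \right)} = \left(n + x\right) - 1 = -1 + n + x$)
$d = -561$ ($d = 33 - 594 = -561$)
$\left(d - 3547\right) \left(K{\left(50,-2 \right)} + L{\left(-36,-58 \right)}\right) = \left(-561 - 3547\right) \left(\left(-1 - 2 + 50\right) + \left(12 - -232\right)\right) = - 4108 \left(47 + \left(12 + 232\right)\right) = - 4108 \left(47 + 244\right) = \left(-4108\right) 291 = -1195428$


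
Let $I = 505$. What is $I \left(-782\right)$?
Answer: $-394910$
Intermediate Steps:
$I \left(-782\right) = 505 \left(-782\right) = -394910$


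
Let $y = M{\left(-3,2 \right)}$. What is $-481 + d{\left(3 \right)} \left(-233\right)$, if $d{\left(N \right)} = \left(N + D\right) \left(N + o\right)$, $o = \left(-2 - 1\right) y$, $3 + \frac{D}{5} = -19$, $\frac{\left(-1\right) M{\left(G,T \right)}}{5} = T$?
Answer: $822242$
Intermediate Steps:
$M{\left(G,T \right)} = - 5 T$
$D = -110$ ($D = -15 + 5 \left(-19\right) = -15 - 95 = -110$)
$y = -10$ ($y = \left(-5\right) 2 = -10$)
$o = 30$ ($o = \left(-2 - 1\right) \left(-10\right) = \left(-3\right) \left(-10\right) = 30$)
$d{\left(N \right)} = \left(-110 + N\right) \left(30 + N\right)$ ($d{\left(N \right)} = \left(N - 110\right) \left(N + 30\right) = \left(-110 + N\right) \left(30 + N\right)$)
$-481 + d{\left(3 \right)} \left(-233\right) = -481 + \left(-3300 + 3^{2} - 240\right) \left(-233\right) = -481 + \left(-3300 + 9 - 240\right) \left(-233\right) = -481 - -822723 = -481 + 822723 = 822242$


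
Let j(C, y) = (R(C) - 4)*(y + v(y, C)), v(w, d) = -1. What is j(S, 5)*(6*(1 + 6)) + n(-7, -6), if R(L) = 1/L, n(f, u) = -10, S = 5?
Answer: -3242/5 ≈ -648.40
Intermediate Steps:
j(C, y) = (-1 + y)*(-4 + 1/C) (j(C, y) = (1/C - 4)*(y - 1) = (-4 + 1/C)*(-1 + y) = (-1 + y)*(-4 + 1/C))
j(S, 5)*(6*(1 + 6)) + n(-7, -6) = ((-1 + 5 + 4*5*(1 - 1*5))/5)*(6*(1 + 6)) - 10 = ((-1 + 5 + 4*5*(1 - 5))/5)*(6*7) - 10 = ((-1 + 5 + 4*5*(-4))/5)*42 - 10 = ((-1 + 5 - 80)/5)*42 - 10 = ((1/5)*(-76))*42 - 10 = -76/5*42 - 10 = -3192/5 - 10 = -3242/5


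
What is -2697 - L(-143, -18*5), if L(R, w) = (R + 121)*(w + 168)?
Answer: -981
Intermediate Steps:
L(R, w) = (121 + R)*(168 + w)
-2697 - L(-143, -18*5) = -2697 - (20328 + 121*(-18*5) + 168*(-143) - (-2574)*5) = -2697 - (20328 + 121*(-90) - 24024 - 143*(-90)) = -2697 - (20328 - 10890 - 24024 + 12870) = -2697 - 1*(-1716) = -2697 + 1716 = -981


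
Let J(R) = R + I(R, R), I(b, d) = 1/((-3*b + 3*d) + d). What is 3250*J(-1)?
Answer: -6500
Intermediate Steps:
I(b, d) = 1/(-3*b + 4*d)
J(R) = R + 1/R (J(R) = R - 1/(-4*R + 3*R) = R - 1/((-R)) = R - (-1)/R = R + 1/R)
3250*J(-1) = 3250*(-1 + 1/(-1)) = 3250*(-1 - 1) = 3250*(-2) = -6500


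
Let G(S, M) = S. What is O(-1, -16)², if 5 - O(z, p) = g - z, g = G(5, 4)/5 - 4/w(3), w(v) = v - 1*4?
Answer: 1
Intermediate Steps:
w(v) = -4 + v (w(v) = v - 4 = -4 + v)
g = 5 (g = 5/5 - 4/(-4 + 3) = 5*(⅕) - 4/(-1) = 1 - 4*(-1) = 1 + 4 = 5)
O(z, p) = z (O(z, p) = 5 - (5 - z) = 5 + (-5 + z) = z)
O(-1, -16)² = (-1)² = 1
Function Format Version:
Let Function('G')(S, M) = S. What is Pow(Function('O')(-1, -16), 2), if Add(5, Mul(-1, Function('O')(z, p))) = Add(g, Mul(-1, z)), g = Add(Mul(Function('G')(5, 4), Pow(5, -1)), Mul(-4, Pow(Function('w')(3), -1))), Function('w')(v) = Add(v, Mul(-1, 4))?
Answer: 1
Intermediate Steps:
Function('w')(v) = Add(-4, v) (Function('w')(v) = Add(v, -4) = Add(-4, v))
g = 5 (g = Add(Mul(5, Pow(5, -1)), Mul(-4, Pow(Add(-4, 3), -1))) = Add(Mul(5, Rational(1, 5)), Mul(-4, Pow(-1, -1))) = Add(1, Mul(-4, -1)) = Add(1, 4) = 5)
Function('O')(z, p) = z (Function('O')(z, p) = Add(5, Mul(-1, Add(5, Mul(-1, z)))) = Add(5, Add(-5, z)) = z)
Pow(Function('O')(-1, -16), 2) = Pow(-1, 2) = 1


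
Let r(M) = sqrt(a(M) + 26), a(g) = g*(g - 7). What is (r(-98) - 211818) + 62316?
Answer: -149502 + 2*sqrt(2579) ≈ -1.4940e+5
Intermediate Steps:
a(g) = g*(-7 + g)
r(M) = sqrt(26 + M*(-7 + M)) (r(M) = sqrt(M*(-7 + M) + 26) = sqrt(26 + M*(-7 + M)))
(r(-98) - 211818) + 62316 = (sqrt(26 - 98*(-7 - 98)) - 211818) + 62316 = (sqrt(26 - 98*(-105)) - 211818) + 62316 = (sqrt(26 + 10290) - 211818) + 62316 = (sqrt(10316) - 211818) + 62316 = (2*sqrt(2579) - 211818) + 62316 = (-211818 + 2*sqrt(2579)) + 62316 = -149502 + 2*sqrt(2579)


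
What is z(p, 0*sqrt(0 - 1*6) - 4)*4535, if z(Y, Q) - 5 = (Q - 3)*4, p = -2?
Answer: -104305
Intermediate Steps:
z(Y, Q) = -7 + 4*Q (z(Y, Q) = 5 + (Q - 3)*4 = 5 + (-3 + Q)*4 = 5 + (-12 + 4*Q) = -7 + 4*Q)
z(p, 0*sqrt(0 - 1*6) - 4)*4535 = (-7 + 4*(0*sqrt(0 - 1*6) - 4))*4535 = (-7 + 4*(0*sqrt(0 - 6) - 4))*4535 = (-7 + 4*(0*sqrt(-6) - 4))*4535 = (-7 + 4*(0*(I*sqrt(6)) - 4))*4535 = (-7 + 4*(0 - 4))*4535 = (-7 + 4*(-4))*4535 = (-7 - 16)*4535 = -23*4535 = -104305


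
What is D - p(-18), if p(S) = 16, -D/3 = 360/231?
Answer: -1592/77 ≈ -20.675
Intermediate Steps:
D = -360/77 (D = -1080/231 = -3*120/77 = -360/77 ≈ -4.6753)
D - p(-18) = -360/77 - 1*16 = -360/77 - 16 = -1592/77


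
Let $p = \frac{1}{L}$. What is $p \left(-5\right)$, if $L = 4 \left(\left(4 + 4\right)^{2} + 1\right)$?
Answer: $- \frac{1}{52} \approx -0.019231$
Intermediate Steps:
$L = 260$ ($L = 4 \left(8^{2} + 1\right) = 4 \left(64 + 1\right) = 4 \cdot 65 = 260$)
$p = \frac{1}{260} \approx 0.0038462$
$p \left(-5\right) = \frac{1}{260} \left(-5\right) = - \frac{1}{52}$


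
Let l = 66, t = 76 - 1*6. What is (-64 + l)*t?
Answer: 140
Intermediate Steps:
t = 70 (t = 76 - 6 = 70)
(-64 + l)*t = (-64 + 66)*70 = 2*70 = 140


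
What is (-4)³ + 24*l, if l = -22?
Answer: -592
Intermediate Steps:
(-4)³ + 24*l = (-4)³ + 24*(-22) = -64 - 528 = -592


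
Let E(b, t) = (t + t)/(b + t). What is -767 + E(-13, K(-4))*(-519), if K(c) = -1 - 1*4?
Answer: -3166/3 ≈ -1055.3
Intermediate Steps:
K(c) = -5 (K(c) = -1 - 4 = -5)
E(b, t) = 2*t/(b + t) (E(b, t) = (2*t)/(b + t) = 2*t/(b + t))
-767 + E(-13, K(-4))*(-519) = -767 + (2*(-5)/(-13 - 5))*(-519) = -767 + (2*(-5)/(-18))*(-519) = -767 + (2*(-5)*(-1/18))*(-519) = -767 + (5/9)*(-519) = -767 - 865/3 = -3166/3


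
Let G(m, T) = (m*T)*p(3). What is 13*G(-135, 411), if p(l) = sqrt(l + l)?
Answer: -721305*sqrt(6) ≈ -1.7668e+6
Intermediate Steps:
p(l) = sqrt(2)*sqrt(l) (p(l) = sqrt(2*l) = sqrt(2)*sqrt(l))
G(m, T) = T*m*sqrt(6) (G(m, T) = (m*T)*(sqrt(2)*sqrt(3)) = (T*m)*sqrt(6) = T*m*sqrt(6))
13*G(-135, 411) = 13*(411*(-135)*sqrt(6)) = 13*(-55485*sqrt(6)) = -721305*sqrt(6)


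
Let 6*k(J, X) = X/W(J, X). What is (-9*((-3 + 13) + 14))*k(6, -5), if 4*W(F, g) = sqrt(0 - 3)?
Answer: -240*I*sqrt(3) ≈ -415.69*I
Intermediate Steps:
W(F, g) = I*sqrt(3)/4 (W(F, g) = sqrt(0 - 3)/4 = sqrt(-3)/4 = (I*sqrt(3))/4 = I*sqrt(3)/4)
k(J, X) = -2*I*X*sqrt(3)/9 (k(J, X) = (X/((I*sqrt(3)/4)))/6 = (X*(-4*I*sqrt(3)/3))/6 = (-4*I*X*sqrt(3)/3)/6 = -2*I*X*sqrt(3)/9)
(-9*((-3 + 13) + 14))*k(6, -5) = (-9*((-3 + 13) + 14))*(-2/9*I*(-5)*sqrt(3)) = (-9*(10 + 14))*(10*I*sqrt(3)/9) = (-9*24)*(10*I*sqrt(3)/9) = -240*I*sqrt(3)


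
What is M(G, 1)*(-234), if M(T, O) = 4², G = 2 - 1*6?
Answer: -3744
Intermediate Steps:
G = -4 (G = 2 - 6 = -4)
M(T, O) = 16
M(G, 1)*(-234) = 16*(-234) = -3744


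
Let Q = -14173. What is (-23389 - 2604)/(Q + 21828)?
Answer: -25993/7655 ≈ -3.3956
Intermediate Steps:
(-23389 - 2604)/(Q + 21828) = (-23389 - 2604)/(-14173 + 21828) = -25993/7655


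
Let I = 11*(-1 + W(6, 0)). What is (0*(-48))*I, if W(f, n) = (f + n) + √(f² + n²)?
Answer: 0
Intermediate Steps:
W(f, n) = f + n + √(f² + n²)
I = 121 (I = 11*(-1 + (6 + 0 + √(6² + 0²))) = 11*(-1 + (6 + 0 + √(36 + 0))) = 11*(-1 + (6 + 0 + √36)) = 11*(-1 + (6 + 0 + 6)) = 11*(-1 + 12) = 11*11 = 121)
(0*(-48))*I = (0*(-48))*121 = 0*121 = 0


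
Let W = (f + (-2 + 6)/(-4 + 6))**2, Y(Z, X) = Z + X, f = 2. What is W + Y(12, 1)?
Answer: 29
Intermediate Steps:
Y(Z, X) = X + Z
W = 16 (W = (2 + (-2 + 6)/(-4 + 6))**2 = (2 + 4/2)**2 = (2 + 4*(1/2))**2 = (2 + 2)**2 = 4**2 = 16)
W + Y(12, 1) = 16 + (1 + 12) = 16 + 13 = 29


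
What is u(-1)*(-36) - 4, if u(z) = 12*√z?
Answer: -4 - 432*I ≈ -4.0 - 432.0*I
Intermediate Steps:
u(-1)*(-36) - 4 = (12*√(-1))*(-36) - 4 = (12*I)*(-36) - 4 = -432*I - 4 = -4 - 432*I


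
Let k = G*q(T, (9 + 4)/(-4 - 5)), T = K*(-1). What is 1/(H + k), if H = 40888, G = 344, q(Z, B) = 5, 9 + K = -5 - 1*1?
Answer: 1/42608 ≈ 2.3470e-5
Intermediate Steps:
K = -15 (K = -9 + (-5 - 1*1) = -9 + (-5 - 1) = -9 - 6 = -15)
T = 15 (T = -15*(-1) = 15)
k = 1720 (k = 344*5 = 1720)
1/(H + k) = 1/(40888 + 1720) = 1/42608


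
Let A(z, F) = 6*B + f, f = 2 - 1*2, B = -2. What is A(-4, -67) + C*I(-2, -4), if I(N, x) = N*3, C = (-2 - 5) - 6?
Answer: 66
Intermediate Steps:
f = 0 (f = 2 - 2 = 0)
C = -13 (C = -7 - 6 = -13)
I(N, x) = 3*N
A(z, F) = -12 (A(z, F) = 6*(-2) + 0 = -12 + 0 = -12)
A(-4, -67) + C*I(-2, -4) = -12 - 39*(-2) = -12 - 13*(-6) = -12 + 78 = 66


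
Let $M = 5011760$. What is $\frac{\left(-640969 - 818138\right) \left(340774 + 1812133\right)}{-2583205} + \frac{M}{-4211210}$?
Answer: $\frac{1322875230056839849}{1087841872805} \approx 1.2161 \cdot 10^{6}$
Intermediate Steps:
$\frac{\left(-640969 - 818138\right) \left(340774 + 1812133\right)}{-2583205} + \frac{M}{-4211210} = \frac{\left(-640969 - 818138\right) \left(340774 + 1812133\right)}{-2583205} + \frac{5011760}{-4211210} = \left(-1459107\right) 2152907 \left(- \frac{1}{2583205}\right) + 5011760 \left(- \frac{1}{4211210}\right) = \left(-3141321674049\right) \left(- \frac{1}{2583205}\right) - \frac{501176}{421121} = \frac{3141321674049}{2583205} - \frac{501176}{421121} = \frac{1322875230056839849}{1087841872805}$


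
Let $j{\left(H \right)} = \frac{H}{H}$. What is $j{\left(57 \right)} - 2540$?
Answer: $-2539$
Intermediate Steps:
$j{\left(H \right)} = 1$
$j{\left(57 \right)} - 2540 = 1 - 2540 = -2539$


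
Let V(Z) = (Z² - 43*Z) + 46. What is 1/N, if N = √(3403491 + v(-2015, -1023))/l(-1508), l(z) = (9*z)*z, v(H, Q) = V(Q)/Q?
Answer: 20466576*√3560736385767/3480680729 ≈ 11096.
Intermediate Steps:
V(Z) = 46 + Z² - 43*Z
v(H, Q) = (46 + Q² - 43*Q)/Q
l(z) = 9*z²
N = √3560736385767/20937307248 (N = √(3403491 + (-43 - 1023 + 46/(-1023)))/((9*(-1508)²)) = √(3403491 + (-43 - 1023 + 46*(-1/1023)))/((9*2274064)) = √(3403491 + (-43 - 1023 - 46/1023))/20466576 = √(3403491 - 1090564/1023)*(1/20466576) = √(3480680729/1023)*(1/20466576) = (√3560736385767/1023)*(1/20466576) = √3560736385767/20937307248 ≈ 9.0126e-5)
1/N = 1/(√3560736385767/20937307248) = 20466576*√3560736385767/3480680729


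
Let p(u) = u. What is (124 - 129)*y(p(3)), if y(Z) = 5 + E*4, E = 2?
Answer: -65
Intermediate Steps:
y(Z) = 13 (y(Z) = 5 + 2*4 = 5 + 8 = 13)
(124 - 129)*y(p(3)) = (124 - 129)*13 = -5*13 = -65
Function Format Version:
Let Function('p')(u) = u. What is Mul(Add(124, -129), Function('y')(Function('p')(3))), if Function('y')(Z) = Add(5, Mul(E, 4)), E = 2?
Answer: -65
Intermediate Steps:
Function('y')(Z) = 13 (Function('y')(Z) = Add(5, Mul(2, 4)) = Add(5, 8) = 13)
Mul(Add(124, -129), Function('y')(Function('p')(3))) = Mul(Add(124, -129), 13) = Mul(-5, 13) = -65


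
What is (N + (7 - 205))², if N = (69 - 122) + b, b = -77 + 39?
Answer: 83521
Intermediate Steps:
b = -38
N = -91 (N = (69 - 122) - 38 = -53 - 38 = -91)
(N + (7 - 205))² = (-91 + (7 - 205))² = (-91 - 198)² = (-289)² = 83521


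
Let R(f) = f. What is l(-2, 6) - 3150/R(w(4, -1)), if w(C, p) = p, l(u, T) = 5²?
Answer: 3175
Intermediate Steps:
l(u, T) = 25
l(-2, 6) - 3150/R(w(4, -1)) = 25 - 3150/(-1) = 25 - 3150*(-1) = 25 - 35*(-90) = 25 + 3150 = 3175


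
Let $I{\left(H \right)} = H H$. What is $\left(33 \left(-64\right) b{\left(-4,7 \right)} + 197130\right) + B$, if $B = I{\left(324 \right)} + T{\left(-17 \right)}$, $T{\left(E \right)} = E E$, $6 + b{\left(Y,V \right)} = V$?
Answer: $300283$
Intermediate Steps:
$I{\left(H \right)} = H^{2}$
$b{\left(Y,V \right)} = -6 + V$
$T{\left(E \right)} = E^{2}$
$B = 105265$ ($B = 324^{2} + \left(-17\right)^{2} = 104976 + 289 = 105265$)
$\left(33 \left(-64\right) b{\left(-4,7 \right)} + 197130\right) + B = \left(33 \left(-64\right) \left(-6 + 7\right) + 197130\right) + 105265 = \left(\left(-2112\right) 1 + 197130\right) + 105265 = \left(-2112 + 197130\right) + 105265 = 195018 + 105265 = 300283$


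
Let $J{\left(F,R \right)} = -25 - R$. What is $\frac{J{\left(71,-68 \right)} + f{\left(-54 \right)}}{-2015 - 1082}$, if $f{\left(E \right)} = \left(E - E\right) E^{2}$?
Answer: $- \frac{43}{3097} \approx -0.013884$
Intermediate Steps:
$f{\left(E \right)} = 0$ ($f{\left(E \right)} = 0 E^{2} = 0$)
$\frac{J{\left(71,-68 \right)} + f{\left(-54 \right)}}{-2015 - 1082} = \frac{\left(-25 - -68\right) + 0}{-2015 - 1082} = \frac{\left(-25 + 68\right) + 0}{-3097} = \left(43 + 0\right) \left(- \frac{1}{3097}\right) = 43 \left(- \frac{1}{3097}\right) = - \frac{43}{3097}$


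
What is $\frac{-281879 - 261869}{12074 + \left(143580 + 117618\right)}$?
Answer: $- \frac{135937}{68318} \approx -1.9898$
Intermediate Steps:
$\frac{-281879 - 261869}{12074 + \left(143580 + 117618\right)} = - \frac{543748}{12074 + 261198} = - \frac{543748}{273272} = \left(-543748\right) \frac{1}{273272} = - \frac{135937}{68318}$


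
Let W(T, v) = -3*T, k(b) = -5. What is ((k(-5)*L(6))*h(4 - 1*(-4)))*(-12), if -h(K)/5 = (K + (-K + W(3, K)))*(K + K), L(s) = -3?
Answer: -129600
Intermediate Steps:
h(K) = 90*K (h(K) = -5*(K + (-K - 3*3))*(K + K) = -5*(K + (-K - 9))*2*K = -5*(K + (-9 - K))*2*K = -(-45)*2*K = -(-90)*K = 90*K)
((k(-5)*L(6))*h(4 - 1*(-4)))*(-12) = ((-5*(-3))*(90*(4 - 1*(-4))))*(-12) = (15*(90*(4 + 4)))*(-12) = (15*(90*8))*(-12) = (15*720)*(-12) = 10800*(-12) = -129600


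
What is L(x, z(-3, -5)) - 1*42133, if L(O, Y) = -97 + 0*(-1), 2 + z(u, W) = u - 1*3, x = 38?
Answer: -42230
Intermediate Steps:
z(u, W) = -5 + u (z(u, W) = -2 + (u - 1*3) = -2 + (u - 3) = -2 + (-3 + u) = -5 + u)
L(O, Y) = -97 (L(O, Y) = -97 + 0 = -97)
L(x, z(-3, -5)) - 1*42133 = -97 - 1*42133 = -97 - 42133 = -42230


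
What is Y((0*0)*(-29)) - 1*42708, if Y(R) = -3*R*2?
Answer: -42708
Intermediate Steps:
Y(R) = -6*R
Y((0*0)*(-29)) - 1*42708 = -6*0*0*(-29) - 1*42708 = -0*(-29) - 42708 = -6*0 - 42708 = 0 - 42708 = -42708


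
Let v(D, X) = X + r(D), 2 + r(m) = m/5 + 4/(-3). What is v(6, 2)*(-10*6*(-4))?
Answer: -32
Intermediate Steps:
r(m) = -10/3 + m/5 (r(m) = -2 + (m/5 + 4/(-3)) = -2 + (m*(⅕) + 4*(-⅓)) = -2 + (m/5 - 4/3) = -2 + (-4/3 + m/5) = -10/3 + m/5)
v(D, X) = -10/3 + X + D/5 (v(D, X) = X + (-10/3 + D/5) = -10/3 + X + D/5)
v(6, 2)*(-10*6*(-4)) = (-10/3 + 2 + (⅕)*6)*(-10*6*(-4)) = (-10/3 + 2 + 6/5)*(-60*(-4)) = -2/15*240 = -32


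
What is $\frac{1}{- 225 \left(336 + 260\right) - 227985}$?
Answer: $- \frac{1}{362085} \approx -2.7618 \cdot 10^{-6}$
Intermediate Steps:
$\frac{1}{- 225 \left(336 + 260\right) - 227985} = \frac{1}{\left(-225\right) 596 - 227985} = \frac{1}{-134100 - 227985} = \frac{1}{-362085} = - \frac{1}{362085}$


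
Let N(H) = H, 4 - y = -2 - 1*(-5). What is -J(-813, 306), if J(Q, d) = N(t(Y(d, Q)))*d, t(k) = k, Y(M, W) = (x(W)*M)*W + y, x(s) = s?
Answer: -61890493590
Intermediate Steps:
y = 1 (y = 4 - (-2 - 1*(-5)) = 4 - (-2 + 5) = 4 - 1*3 = 4 - 3 = 1)
Y(M, W) = 1 + M*W² (Y(M, W) = (W*M)*W + 1 = (M*W)*W + 1 = M*W² + 1 = 1 + M*W²)
J(Q, d) = d*(1 + d*Q²) (J(Q, d) = (1 + d*Q²)*d = d*(1 + d*Q²))
-J(-813, 306) = -306*(1 + 306*(-813)²) = -306*(1 + 306*660969) = -306*(1 + 202256514) = -306*202256515 = -1*61890493590 = -61890493590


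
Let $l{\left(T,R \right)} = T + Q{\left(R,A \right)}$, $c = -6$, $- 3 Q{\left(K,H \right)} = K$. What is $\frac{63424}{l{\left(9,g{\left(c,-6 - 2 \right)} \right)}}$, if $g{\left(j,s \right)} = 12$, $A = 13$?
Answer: $\frac{63424}{5} \approx 12685.0$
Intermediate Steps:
$Q{\left(K,H \right)} = - \frac{K}{3}$
$l{\left(T,R \right)} = T - \frac{R}{3}$
$\frac{63424}{l{\left(9,g{\left(c,-6 - 2 \right)} \right)}} = \frac{63424}{9 - 4} = \frac{63424}{5}$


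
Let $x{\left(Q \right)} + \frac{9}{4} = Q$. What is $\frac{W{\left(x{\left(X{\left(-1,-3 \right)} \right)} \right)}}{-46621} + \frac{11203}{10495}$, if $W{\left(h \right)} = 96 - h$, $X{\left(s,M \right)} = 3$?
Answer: $\frac{2085181657}{1957149580} \approx 1.0654$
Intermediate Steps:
$x{\left(Q \right)} = - \frac{9}{4} + Q$
$\frac{W{\left(x{\left(X{\left(-1,-3 \right)} \right)} \right)}}{-46621} + \frac{11203}{10495} = \frac{96 - \left(- \frac{9}{4} + 3\right)}{-46621} + \frac{11203}{10495} = \left(96 - \frac{3}{4}\right) \left(- \frac{1}{46621}\right) + 11203 \cdot \frac{1}{10495} = \left(96 - \frac{3}{4}\right) \left(- \frac{1}{46621}\right) + \frac{11203}{10495} = \frac{381}{4} \left(- \frac{1}{46621}\right) + \frac{11203}{10495} = - \frac{381}{186484} + \frac{11203}{10495} = \frac{2085181657}{1957149580}$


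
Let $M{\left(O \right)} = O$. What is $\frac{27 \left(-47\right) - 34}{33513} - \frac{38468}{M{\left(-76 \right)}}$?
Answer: $\frac{322269764}{636747} \approx 506.12$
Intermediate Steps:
$\frac{27 \left(-47\right) - 34}{33513} - \frac{38468}{M{\left(-76 \right)}} = \frac{27 \left(-47\right) - 34}{33513} - \frac{38468}{-76} = \left(-1269 - 34\right) \frac{1}{33513} - - \frac{9617}{19} = \left(-1303\right) \frac{1}{33513} + \frac{9617}{19} = - \frac{1303}{33513} + \frac{9617}{19} = \frac{322269764}{636747}$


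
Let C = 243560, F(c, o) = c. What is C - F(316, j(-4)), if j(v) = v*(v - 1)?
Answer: 243244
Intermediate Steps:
j(v) = v*(-1 + v)
C - F(316, j(-4)) = 243560 - 1*316 = 243560 - 316 = 243244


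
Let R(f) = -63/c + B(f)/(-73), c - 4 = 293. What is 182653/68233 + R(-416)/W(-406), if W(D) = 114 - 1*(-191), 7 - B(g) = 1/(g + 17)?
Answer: 540676210488/202054630085 ≈ 2.6759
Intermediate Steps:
B(g) = 7 - 1/(17 + g) (B(g) = 7 - 1/(g + 17) = 7 - 1/(17 + g))
c = 297 (c = 4 + 293 = 297)
R(f) = -7/33 - (118 + 7*f)/(73*(17 + f)) (R(f) = -63/297 + ((118 + 7*f)/(17 + f))/(-73) = -63*1/297 + ((118 + 7*f)/(17 + f))*(-1/73) = -7/33 - (118 + 7*f)/(73*(17 + f)))
W(D) = 305 (W(D) = 114 + 191 = 305)
182653/68233 + R(-416)/W(-406) = 182653/68233 + ((-12581 - 742*(-416))/(2409*(17 - 416)))/305 = 182653*(1/68233) + ((1/2409)*(-12581 + 308672)/(-399))*(1/305) = 182653/68233 + ((1/2409)*(-1/399)*296091)*(1/305) = 182653/68233 - 32899/106799*1/305 = 182653/68233 - 32899/32573695 = 540676210488/202054630085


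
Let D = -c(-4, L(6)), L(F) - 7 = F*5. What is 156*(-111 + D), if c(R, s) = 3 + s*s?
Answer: -231348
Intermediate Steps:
L(F) = 7 + 5*F (L(F) = 7 + F*5 = 7 + 5*F)
c(R, s) = 3 + s²
D = -1372 (D = -(3 + (7 + 5*6)²) = -(3 + (7 + 30)²) = -(3 + 37²) = -(3 + 1369) = -1*1372 = -1372)
156*(-111 + D) = 156*(-111 - 1372) = 156*(-1483) = -231348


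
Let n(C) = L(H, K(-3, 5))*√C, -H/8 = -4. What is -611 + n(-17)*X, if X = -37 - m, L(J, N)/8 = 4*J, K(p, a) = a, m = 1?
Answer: -611 - 38912*I*√17 ≈ -611.0 - 1.6044e+5*I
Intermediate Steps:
H = 32 (H = -8*(-4) = 32)
L(J, N) = 32*J (L(J, N) = 8*(4*J) = 32*J)
X = -38 (X = -37 - 1*1 = -37 - 1 = -38)
n(C) = 1024*√C (n(C) = (32*32)*√C = 1024*√C)
-611 + n(-17)*X = -611 + (1024*√(-17))*(-38) = -611 + (1024*(I*√17))*(-38) = -611 + (1024*I*√17)*(-38) = -611 - 38912*I*√17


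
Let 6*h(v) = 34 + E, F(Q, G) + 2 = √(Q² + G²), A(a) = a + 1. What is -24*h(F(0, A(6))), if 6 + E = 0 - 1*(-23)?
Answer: -204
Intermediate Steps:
A(a) = 1 + a
F(Q, G) = -2 + √(G² + Q²) (F(Q, G) = -2 + √(Q² + G²) = -2 + √(G² + Q²))
E = 17 (E = -6 + (0 - 1*(-23)) = -6 + (0 + 23) = -6 + 23 = 17)
h(v) = 17/2 (h(v) = (34 + 17)/6 = (⅙)*51 = 17/2)
-24*h(F(0, A(6))) = -24*17/2 = -204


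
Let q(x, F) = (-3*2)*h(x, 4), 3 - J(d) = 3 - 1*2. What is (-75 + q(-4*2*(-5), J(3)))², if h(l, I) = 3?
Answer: 8649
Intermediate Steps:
J(d) = 2 (J(d) = 3 - (3 - 1*2) = 3 - (3 - 2) = 3 - 1*1 = 3 - 1 = 2)
q(x, F) = -18 (q(x, F) = -3*2*3 = -6*3 = -18)
(-75 + q(-4*2*(-5), J(3)))² = (-75 - 18)² = (-93)² = 8649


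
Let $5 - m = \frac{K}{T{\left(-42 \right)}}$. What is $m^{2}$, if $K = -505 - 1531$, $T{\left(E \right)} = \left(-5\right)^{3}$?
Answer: $\frac{1990921}{15625} \approx 127.42$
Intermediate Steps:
$T{\left(E \right)} = -125$
$K = -2036$ ($K = -505 - 1531 = -2036$)
$m = - \frac{1411}{125}$ ($m = 5 - - \frac{2036}{-125} = 5 - \left(-2036\right) \left(- \frac{1}{125}\right) = 5 - \frac{2036}{125} = - \frac{1411}{125} \approx -11.288$)
$m^{2} = \left(- \frac{1411}{125}\right)^{2} = \frac{1990921}{15625}$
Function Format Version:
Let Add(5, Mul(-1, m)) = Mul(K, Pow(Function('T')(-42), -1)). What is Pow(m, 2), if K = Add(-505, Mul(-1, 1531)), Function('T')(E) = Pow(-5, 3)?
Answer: Rational(1990921, 15625) ≈ 127.42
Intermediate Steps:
Function('T')(E) = -125
K = -2036 (K = Add(-505, -1531) = -2036)
m = Rational(-1411, 125) (m = Add(5, Mul(-1, Mul(-2036, Pow(-125, -1)))) = Add(5, Mul(-1, Mul(-2036, Rational(-1, 125)))) = Add(5, Mul(-1, Rational(2036, 125))) = Add(5, Rational(-2036, 125)) = Rational(-1411, 125) ≈ -11.288)
Pow(m, 2) = Pow(Rational(-1411, 125), 2) = Rational(1990921, 15625)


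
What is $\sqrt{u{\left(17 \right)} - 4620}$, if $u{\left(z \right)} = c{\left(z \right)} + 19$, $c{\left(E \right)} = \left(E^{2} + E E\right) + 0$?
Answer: $3 i \sqrt{447} \approx 63.427 i$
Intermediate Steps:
$c{\left(E \right)} = 2 E^{2}$ ($c{\left(E \right)} = \left(E^{2} + E^{2}\right) + 0 = 2 E^{2} + 0 = 2 E^{2}$)
$u{\left(z \right)} = 19 + 2 z^{2}$ ($u{\left(z \right)} = 2 z^{2} + 19 = 19 + 2 z^{2}$)
$\sqrt{u{\left(17 \right)} - 4620} = \sqrt{\left(19 + 2 \cdot 17^{2}\right) - 4620} = \sqrt{\left(19 + 2 \cdot 289\right) - 4620} = \sqrt{\left(19 + 578\right) - 4620} = \sqrt{597 - 4620} = \sqrt{-4023} = 3 i \sqrt{447}$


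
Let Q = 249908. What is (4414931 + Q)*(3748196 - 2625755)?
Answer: 5236006551999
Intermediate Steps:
(4414931 + Q)*(3748196 - 2625755) = (4414931 + 249908)*(3748196 - 2625755) = 4664839*1122441 = 5236006551999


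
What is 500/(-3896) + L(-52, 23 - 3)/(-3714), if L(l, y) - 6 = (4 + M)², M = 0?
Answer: -242839/1808718 ≈ -0.13426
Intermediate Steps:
L(l, y) = 22 (L(l, y) = 6 + (4 + 0)² = 6 + 4² = 6 + 16 = 22)
500/(-3896) + L(-52, 23 - 3)/(-3714) = 500/(-3896) + 22/(-3714) = 500*(-1/3896) + 22*(-1/3714) = -125/974 - 11/1857 = -242839/1808718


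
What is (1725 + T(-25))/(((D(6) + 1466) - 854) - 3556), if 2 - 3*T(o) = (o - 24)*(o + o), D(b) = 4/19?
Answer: -5757/18644 ≈ -0.30879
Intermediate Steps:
D(b) = 4/19 (D(b) = 4*(1/19) = 4/19)
T(o) = 2/3 - 2*o*(-24 + o)/3 (T(o) = 2/3 - (o - 24)*(o + o)/3 = 2/3 - (-24 + o)*2*o/3 = 2/3 - 2*o*(-24 + o)/3)
(1725 + T(-25))/(((D(6) + 1466) - 854) - 3556) = (1725 + (2/3 + 16*(-25) - 2/3*(-25)**2))/(((4/19 + 1466) - 854) - 3556) = (1725 + (2/3 - 400 - 2/3*625))/((27858/19 - 854) - 3556) = (1725 + (2/3 - 400 - 1250/3))/(11632/19 - 3556) = (1725 - 816)/(-55932/19) = 909*(-19/55932) = -5757/18644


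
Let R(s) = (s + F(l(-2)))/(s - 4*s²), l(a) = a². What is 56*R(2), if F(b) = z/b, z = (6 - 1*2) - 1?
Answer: -11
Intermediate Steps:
z = 3 (z = (6 - 2) - 1 = 4 - 1 = 3)
F(b) = 3/b
R(s) = (¾ + s)/(s - 4*s²) (R(s) = (s + 3/((-2)²))/(s - 4*s²) = (s + 3/4)/(s - 4*s²) = (s + 3*(¼))/(s - 4*s²) = (s + ¾)/(s - 4*s²) = (¾ + s)/(s - 4*s²))
56*R(2) = 56*((-¾ - 1*2)/(2*(-1 + 4*2))) = 56*((-¾ - 2)/(2*(-1 + 8))) = 56*((½)*(-11/4)/7) = 56*((½)*(⅐)*(-11/4)) = 56*(-11/56) = -11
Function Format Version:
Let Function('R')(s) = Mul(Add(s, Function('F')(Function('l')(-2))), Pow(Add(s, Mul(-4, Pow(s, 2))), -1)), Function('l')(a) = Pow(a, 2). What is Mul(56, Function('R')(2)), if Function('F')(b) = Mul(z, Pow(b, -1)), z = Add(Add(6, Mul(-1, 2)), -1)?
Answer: -11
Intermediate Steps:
z = 3 (z = Add(Add(6, -2), -1) = Add(4, -1) = 3)
Function('F')(b) = Mul(3, Pow(b, -1))
Function('R')(s) = Mul(Pow(Add(s, Mul(-4, Pow(s, 2))), -1), Add(Rational(3, 4), s)) (Function('R')(s) = Mul(Add(s, Mul(3, Pow(Pow(-2, 2), -1))), Pow(Add(s, Mul(-4, Pow(s, 2))), -1)) = Mul(Add(s, Mul(3, Pow(4, -1))), Pow(Add(s, Mul(-4, Pow(s, 2))), -1)) = Mul(Add(s, Mul(3, Rational(1, 4))), Pow(Add(s, Mul(-4, Pow(s, 2))), -1)) = Mul(Add(s, Rational(3, 4)), Pow(Add(s, Mul(-4, Pow(s, 2))), -1)) = Mul(Add(Rational(3, 4), s), Pow(Add(s, Mul(-4, Pow(s, 2))), -1)) = Mul(Pow(Add(s, Mul(-4, Pow(s, 2))), -1), Add(Rational(3, 4), s)))
Mul(56, Function('R')(2)) = Mul(56, Mul(Pow(2, -1), Pow(Add(-1, Mul(4, 2)), -1), Add(Rational(-3, 4), Mul(-1, 2)))) = Mul(56, Mul(Rational(1, 2), Pow(Add(-1, 8), -1), Add(Rational(-3, 4), -2))) = Mul(56, Mul(Rational(1, 2), Pow(7, -1), Rational(-11, 4))) = Mul(56, Mul(Rational(1, 2), Rational(1, 7), Rational(-11, 4))) = Mul(56, Rational(-11, 56)) = -11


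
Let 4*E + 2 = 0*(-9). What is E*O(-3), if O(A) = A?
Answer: 3/2 ≈ 1.5000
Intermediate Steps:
E = -1/2 (E = -1/2 + (0*(-9))/4 = -1/2 + (1/4)*0 = -1/2 + 0 = -1/2 ≈ -0.50000)
E*O(-3) = -1/2*(-3) = 3/2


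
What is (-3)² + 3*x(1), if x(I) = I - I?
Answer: 9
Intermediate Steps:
x(I) = 0
(-3)² + 3*x(1) = (-3)² + 3*0 = 9 + 0 = 9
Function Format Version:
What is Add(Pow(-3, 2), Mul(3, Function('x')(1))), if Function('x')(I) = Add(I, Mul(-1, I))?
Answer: 9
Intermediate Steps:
Function('x')(I) = 0
Add(Pow(-3, 2), Mul(3, Function('x')(1))) = Add(Pow(-3, 2), Mul(3, 0)) = Add(9, 0) = 9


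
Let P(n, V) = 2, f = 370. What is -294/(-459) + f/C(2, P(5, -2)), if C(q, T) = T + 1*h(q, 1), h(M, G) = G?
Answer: 18968/153 ≈ 123.97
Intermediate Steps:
C(q, T) = 1 + T (C(q, T) = T + 1*1 = T + 1 = 1 + T)
-294/(-459) + f/C(2, P(5, -2)) = -294/(-459) + 370/(1 + 2) = -294*(-1/459) + 370/3 = 98/153 + 370*(1/3) = 98/153 + 370/3 = 18968/153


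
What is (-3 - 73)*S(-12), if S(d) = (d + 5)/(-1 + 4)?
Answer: 532/3 ≈ 177.33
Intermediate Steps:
S(d) = 5/3 + d/3 (S(d) = (5 + d)/3 = (5 + d)*(⅓) = 5/3 + d/3)
(-3 - 73)*S(-12) = (-3 - 73)*(5/3 + (⅓)*(-12)) = -76*(5/3 - 4) = -76*(-7/3) = 532/3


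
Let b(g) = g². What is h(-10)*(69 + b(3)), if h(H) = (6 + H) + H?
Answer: -1092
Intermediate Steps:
h(H) = 6 + 2*H
h(-10)*(69 + b(3)) = (6 + 2*(-10))*(69 + 3²) = (6 - 20)*(69 + 9) = -14*78 = -1092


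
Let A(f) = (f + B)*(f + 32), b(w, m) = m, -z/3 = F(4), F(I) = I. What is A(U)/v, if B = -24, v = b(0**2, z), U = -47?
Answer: -355/4 ≈ -88.750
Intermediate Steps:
z = -12 (z = -3*4 = -12)
v = -12
A(f) = (-24 + f)*(32 + f) (A(f) = (f - 24)*(f + 32) = (-24 + f)*(32 + f))
A(U)/v = (-768 + (-47)**2 + 8*(-47))/(-12) = (-768 + 2209 - 376)*(-1/12) = 1065*(-1/12) = -355/4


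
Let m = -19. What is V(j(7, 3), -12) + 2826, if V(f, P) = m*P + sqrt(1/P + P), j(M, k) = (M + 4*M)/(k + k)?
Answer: 3054 + I*sqrt(435)/6 ≈ 3054.0 + 3.4761*I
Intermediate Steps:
j(M, k) = 5*M/(2*k) (j(M, k) = (5*M)/((2*k)) = (5*M)*(1/(2*k)) = 5*M/(2*k))
V(f, P) = sqrt(P + 1/P) - 19*P (V(f, P) = -19*P + sqrt(1/P + P) = -19*P + sqrt(P + 1/P) = sqrt(P + 1/P) - 19*P)
V(j(7, 3), -12) + 2826 = (sqrt(-12 + 1/(-12)) - 19*(-12)) + 2826 = (sqrt(-12 - 1/12) + 228) + 2826 = (sqrt(-145/12) + 228) + 2826 = (I*sqrt(435)/6 + 228) + 2826 = (228 + I*sqrt(435)/6) + 2826 = 3054 + I*sqrt(435)/6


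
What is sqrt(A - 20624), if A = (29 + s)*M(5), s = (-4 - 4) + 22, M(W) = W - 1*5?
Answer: 4*I*sqrt(1289) ≈ 143.61*I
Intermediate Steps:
M(W) = -5 + W (M(W) = W - 5 = -5 + W)
s = 14 (s = -8 + 22 = 14)
A = 0 (A = (29 + 14)*(-5 + 5) = 43*0 = 0)
sqrt(A - 20624) = sqrt(0 - 20624) = sqrt(-20624) = 4*I*sqrt(1289)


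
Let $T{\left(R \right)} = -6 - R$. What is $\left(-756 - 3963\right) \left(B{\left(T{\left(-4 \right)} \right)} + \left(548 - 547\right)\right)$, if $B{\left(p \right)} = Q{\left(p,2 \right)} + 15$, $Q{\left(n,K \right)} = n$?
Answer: $-66066$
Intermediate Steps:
$B{\left(p \right)} = 15 + p$ ($B{\left(p \right)} = p + 15 = 15 + p$)
$\left(-756 - 3963\right) \left(B{\left(T{\left(-4 \right)} \right)} + \left(548 - 547\right)\right) = \left(-756 - 3963\right) \left(\left(15 - 2\right) + \left(548 - 547\right)\right) = - 4719 \left(\left(15 + \left(-6 + 4\right)\right) + \left(548 - 547\right)\right) = - 4719 \left(\left(15 - 2\right) + 1\right) = - 4719 \left(13 + 1\right) = \left(-4719\right) 14 = -66066$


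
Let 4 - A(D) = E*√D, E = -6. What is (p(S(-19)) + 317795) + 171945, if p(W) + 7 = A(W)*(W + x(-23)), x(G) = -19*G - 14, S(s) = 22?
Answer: 491513 + 2670*√22 ≈ 5.0404e+5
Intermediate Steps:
x(G) = -14 - 19*G
A(D) = 4 + 6*√D (A(D) = 4 - (-6)*√D = 4 + 6*√D)
p(W) = -7 + (4 + 6*√W)*(423 + W) (p(W) = -7 + (4 + 6*√W)*(W + (-14 - 19*(-23))) = -7 + (4 + 6*√W)*(W + (-14 + 437)) = -7 + (4 + 6*√W)*(W + 423) = -7 + (4 + 6*√W)*(423 + W))
(p(S(-19)) + 317795) + 171945 = ((1685 + 4*22 + 6*22^(3/2) + 2538*√22) + 317795) + 171945 = ((1685 + 88 + 6*(22*√22) + 2538*√22) + 317795) + 171945 = ((1685 + 88 + 132*√22 + 2538*√22) + 317795) + 171945 = ((1773 + 2670*√22) + 317795) + 171945 = (319568 + 2670*√22) + 171945 = 491513 + 2670*√22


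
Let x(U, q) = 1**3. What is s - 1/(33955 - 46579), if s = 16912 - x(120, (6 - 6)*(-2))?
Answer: 213484465/12624 ≈ 16911.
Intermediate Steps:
x(U, q) = 1
s = 16911 (s = 16912 - 1*1 = 16912 - 1 = 16911)
s - 1/(33955 - 46579) = 16911 - 1/(33955 - 46579) = 16911 - 1/(-12624) = 16911 - 1*(-1/12624) = 16911 + 1/12624 = 213484465/12624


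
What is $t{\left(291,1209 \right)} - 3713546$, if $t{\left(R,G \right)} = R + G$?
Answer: $-3712046$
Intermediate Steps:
$t{\left(R,G \right)} = G + R$
$t{\left(291,1209 \right)} - 3713546 = \left(1209 + 291\right) - 3713546 = 1500 - 3713546 = -3712046$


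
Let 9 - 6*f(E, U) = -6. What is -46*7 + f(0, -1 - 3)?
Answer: -639/2 ≈ -319.50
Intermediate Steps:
f(E, U) = 5/2 (f(E, U) = 3/2 - ⅙*(-6) = 3/2 + 1 = 5/2)
-46*7 + f(0, -1 - 3) = -46*7 + 5/2 = -322 + 5/2 = -639/2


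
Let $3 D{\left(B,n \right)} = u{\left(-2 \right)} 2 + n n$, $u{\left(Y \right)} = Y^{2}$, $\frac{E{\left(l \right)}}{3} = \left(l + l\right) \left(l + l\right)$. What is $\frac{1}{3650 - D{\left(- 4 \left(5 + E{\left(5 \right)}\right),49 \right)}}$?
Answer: $\frac{1}{2847} \approx 0.00035125$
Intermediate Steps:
$E{\left(l \right)} = 12 l^{2}$ ($E{\left(l \right)} = 3 \left(l + l\right) \left(l + l\right) = 3 \cdot 2 l 2 l = 3 \cdot 4 l^{2} = 12 l^{2}$)
$D{\left(B,n \right)} = \frac{8}{3} + \frac{n^{2}}{3}$ ($D{\left(B,n \right)} = \frac{\left(-2\right)^{2} \cdot 2 + n n}{3} = \frac{4 \cdot 2 + n^{2}}{3} = \frac{8 + n^{2}}{3} = \frac{8}{3} + \frac{n^{2}}{3}$)
$\frac{1}{3650 - D{\left(- 4 \left(5 + E{\left(5 \right)}\right),49 \right)}} = \frac{1}{3650 - \left(\frac{8}{3} + \frac{49^{2}}{3}\right)} = \frac{1}{3650 - \left(\frac{8}{3} + \frac{1}{3} \cdot 2401\right)} = \frac{1}{3650 - \left(\frac{8}{3} + \frac{2401}{3}\right)} = \frac{1}{3650 - 803} = \frac{1}{2847}$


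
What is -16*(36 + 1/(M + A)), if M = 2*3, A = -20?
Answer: -4024/7 ≈ -574.86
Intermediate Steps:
M = 6
-16*(36 + 1/(M + A)) = -16*(36 + 1/(6 - 20)) = -16*(36 + 1/(-14)) = -16*(36 - 1/14) = -16*503/14 = -4024/7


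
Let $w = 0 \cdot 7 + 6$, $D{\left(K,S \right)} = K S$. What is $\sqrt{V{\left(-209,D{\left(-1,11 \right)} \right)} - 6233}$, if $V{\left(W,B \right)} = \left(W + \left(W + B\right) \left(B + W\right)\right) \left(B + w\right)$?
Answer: $2 i \sqrt{61797} \approx 497.18 i$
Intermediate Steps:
$w = 6$ ($w = 0 + 6 = 6$)
$V{\left(W,B \right)} = \left(6 + B\right) \left(W + \left(B + W\right)^{2}\right)$ ($V{\left(W,B \right)} = \left(W + \left(W + B\right) \left(B + W\right)\right) \left(B + 6\right) = \left(W + \left(B + W\right) \left(B + W\right)\right) \left(6 + B\right) = \left(W + \left(B + W\right)^{2}\right) \left(6 + B\right) = \left(6 + B\right) \left(W + \left(B + W\right)^{2}\right)$)
$\sqrt{V{\left(-209,D{\left(-1,11 \right)} \right)} - 6233} = \sqrt{\left(6 \left(-209\right) + 6 \left(\left(-1\right) 11 - 209\right)^{2} + \left(-1\right) 11 \left(-209\right) + \left(-1\right) 11 \left(\left(-1\right) 11 - 209\right)^{2}\right) - 6233} = \sqrt{\left(-1254 + 6 \left(-11 - 209\right)^{2} - -2299 - 11 \left(-11 - 209\right)^{2}\right) - 6233} = \sqrt{\left(-1254 + 6 \left(-220\right)^{2} + 2299 - 11 \left(-220\right)^{2}\right) - 6233} = \sqrt{\left(-1254 + 6 \cdot 48400 + 2299 - 532400\right) - 6233} = \sqrt{\left(-1254 + 290400 + 2299 - 532400\right) - 6233} = \sqrt{-240955 - 6233} = \sqrt{-247188} = 2 i \sqrt{61797}$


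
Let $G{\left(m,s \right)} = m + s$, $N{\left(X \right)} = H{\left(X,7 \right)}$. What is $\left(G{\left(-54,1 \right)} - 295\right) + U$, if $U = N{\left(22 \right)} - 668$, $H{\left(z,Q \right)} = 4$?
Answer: $-1012$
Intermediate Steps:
$N{\left(X \right)} = 4$
$U = -664$ ($U = 4 - 668 = -664$)
$\left(G{\left(-54,1 \right)} - 295\right) + U = \left(\left(-54 + 1\right) - 295\right) - 664 = \left(-53 - 295\right) - 664 = -348 - 664 = -1012$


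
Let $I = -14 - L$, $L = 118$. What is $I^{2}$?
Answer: $17424$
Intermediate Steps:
$I = -132$ ($I = -14 - 118 = -132$)
$I^{2} = \left(-132\right)^{2} = 17424$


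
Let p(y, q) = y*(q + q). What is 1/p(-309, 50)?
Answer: -1/30900 ≈ -3.2362e-5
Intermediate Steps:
p(y, q) = 2*q*y (p(y, q) = y*(2*q) = 2*q*y)
1/p(-309, 50) = 1/(2*50*(-309)) = 1/(-30900) = -1/30900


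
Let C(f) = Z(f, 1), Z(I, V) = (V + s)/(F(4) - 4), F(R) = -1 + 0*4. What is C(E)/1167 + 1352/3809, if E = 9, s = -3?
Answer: 607426/1709655 ≈ 0.35529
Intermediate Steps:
F(R) = -1 (F(R) = -1 + 0 = -1)
Z(I, V) = ⅗ - V/5 (Z(I, V) = (V - 3)/(-1 - 4) = (-3 + V)/(-5) = (-3 + V)*(-⅕) = ⅗ - V/5)
C(f) = ⅖ (C(f) = ⅗ - ⅕*1 = ⅗ - ⅕ = ⅖)
C(E)/1167 + 1352/3809 = (⅖)/1167 + 1352/3809 = (⅖)*(1/1167) + 1352*(1/3809) = 2/5835 + 104/293 = 607426/1709655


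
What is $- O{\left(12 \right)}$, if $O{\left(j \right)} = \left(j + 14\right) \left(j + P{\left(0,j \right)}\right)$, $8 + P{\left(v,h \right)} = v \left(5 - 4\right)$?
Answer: $-104$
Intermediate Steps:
$P{\left(v,h \right)} = -8 + v$ ($P{\left(v,h \right)} = -8 + v \left(5 - 4\right) = -8 + v 1 = -8 + v$)
$O{\left(j \right)} = \left(-8 + j\right) \left(14 + j\right)$ ($O{\left(j \right)} = \left(j + 14\right) \left(j + \left(-8 + 0\right)\right) = \left(14 + j\right) \left(j - 8\right) = \left(14 + j\right) \left(-8 + j\right) = \left(-8 + j\right) \left(14 + j\right)$)
$- O{\left(12 \right)} = - (-112 + 12^{2} + 6 \cdot 12) = - (-112 + 144 + 72) = \left(-1\right) 104 = -104$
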